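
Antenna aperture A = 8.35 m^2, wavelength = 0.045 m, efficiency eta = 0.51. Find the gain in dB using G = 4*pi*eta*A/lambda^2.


G_linear = 4*pi*0.51*8.35/0.045^2 = 26426.61
G_dB = 10*log10(26426.61) = 44.2 dB

44.2 dB


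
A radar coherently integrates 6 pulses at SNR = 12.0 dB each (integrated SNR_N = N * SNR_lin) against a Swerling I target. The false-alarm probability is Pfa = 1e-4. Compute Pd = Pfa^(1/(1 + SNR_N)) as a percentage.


SNR_lin = 10^(12.0/10) = 15.84893
SNR_N = 6 * 15.84893 = 95.09358
1/(1 + SNR_N) = 1/96.09358 = 0.0104065
Pd = (1e-4)^0.0104065 = 0.9086
Pd = 90.9%

90.9%


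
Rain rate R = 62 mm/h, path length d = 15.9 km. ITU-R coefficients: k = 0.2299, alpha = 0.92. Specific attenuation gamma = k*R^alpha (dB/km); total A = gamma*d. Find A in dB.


gamma = 0.2299 * 62^0.92 = 10.245646 dB/km
A = 10.245646 * 15.9 = 162.91 dB

162.91 dB


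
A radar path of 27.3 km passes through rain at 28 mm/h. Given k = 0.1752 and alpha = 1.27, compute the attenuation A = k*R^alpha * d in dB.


gamma = 0.1752 * 28^1.27 = 12.062152 dB/km
A = 12.062152 * 27.3 = 329.3 dB

329.3 dB


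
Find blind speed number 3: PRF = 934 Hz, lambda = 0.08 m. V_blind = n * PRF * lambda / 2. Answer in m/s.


V_blind = 3 * 934 * 0.08 / 2 = 112.1 m/s

112.1 m/s


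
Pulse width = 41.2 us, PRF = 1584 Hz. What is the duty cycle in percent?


DC = 41.2e-6 * 1584 * 100 = 6.53%

6.53%


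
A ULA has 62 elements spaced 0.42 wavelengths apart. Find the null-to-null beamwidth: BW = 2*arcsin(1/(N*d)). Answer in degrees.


1/(N*d) = 1/(62*0.42) = 0.038402
BW = 2*arcsin(0.038402) = 4.4 degrees

4.4 degrees


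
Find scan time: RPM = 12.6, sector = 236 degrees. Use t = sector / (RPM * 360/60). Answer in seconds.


t = 236 / (12.6 * 360) * 60 = 3.12 s

3.12 s


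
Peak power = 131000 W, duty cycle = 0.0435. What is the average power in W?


P_avg = 131000 * 0.0435 = 5698.5 W

5698.5 W


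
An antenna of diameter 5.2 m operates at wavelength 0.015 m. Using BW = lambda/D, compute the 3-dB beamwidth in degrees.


BW_rad = 0.015 / 5.2 = 0.002885
BW_deg = 0.17 degrees

0.17 degrees


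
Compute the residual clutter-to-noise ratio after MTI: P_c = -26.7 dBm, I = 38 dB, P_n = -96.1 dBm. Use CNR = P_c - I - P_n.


CNR = -26.7 - 38 - (-96.1) = 31.4 dB

31.4 dB


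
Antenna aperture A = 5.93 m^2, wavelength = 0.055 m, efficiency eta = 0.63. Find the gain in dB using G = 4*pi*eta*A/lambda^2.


G_linear = 4*pi*0.63*5.93/0.055^2 = 15519.57
G_dB = 10*log10(15519.57) = 41.9 dB

41.9 dB


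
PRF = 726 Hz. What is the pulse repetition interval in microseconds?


PRI = 1/726 = 0.0013774105 s = 1377.4 us

1377.4 us


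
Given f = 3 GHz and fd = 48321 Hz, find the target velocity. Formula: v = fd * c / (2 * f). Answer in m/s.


v = 48321 * 3e8 / (2 * 3000000000.0) = 2416.1 m/s

2416.1 m/s


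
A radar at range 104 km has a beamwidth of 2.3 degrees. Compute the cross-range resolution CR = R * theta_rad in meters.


BW_rad = 0.040142573
CR = 104000 * 0.040142573 = 4174.8 m

4174.8 m


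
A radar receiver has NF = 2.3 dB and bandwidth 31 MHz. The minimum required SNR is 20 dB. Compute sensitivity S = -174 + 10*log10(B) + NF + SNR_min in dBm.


10*log10(31000000.0) = 74.91
S = -174 + 74.91 + 2.3 + 20 = -76.8 dBm

-76.8 dBm


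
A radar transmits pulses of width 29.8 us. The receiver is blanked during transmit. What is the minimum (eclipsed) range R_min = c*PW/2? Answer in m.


R_min = 3e8 * 29.8e-6 / 2 = 4470.0 m

4470.0 m


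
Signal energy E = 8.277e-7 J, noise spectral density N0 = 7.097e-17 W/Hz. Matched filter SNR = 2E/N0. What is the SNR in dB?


SNR_lin = 2 * 8.277e-7 / 7.097e-17 = 2.333e10
SNR_dB = 10*log10(2.333e10) = 103.7 dB

103.7 dB


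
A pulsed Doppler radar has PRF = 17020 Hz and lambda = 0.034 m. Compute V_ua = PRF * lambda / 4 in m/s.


V_ua = 17020 * 0.034 / 4 = 144.7 m/s

144.7 m/s


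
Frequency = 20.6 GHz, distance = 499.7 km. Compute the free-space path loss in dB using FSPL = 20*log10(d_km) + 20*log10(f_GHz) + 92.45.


20*log10(499.7) = 53.97
20*log10(20.6) = 26.28
FSPL = 172.7 dB

172.7 dB


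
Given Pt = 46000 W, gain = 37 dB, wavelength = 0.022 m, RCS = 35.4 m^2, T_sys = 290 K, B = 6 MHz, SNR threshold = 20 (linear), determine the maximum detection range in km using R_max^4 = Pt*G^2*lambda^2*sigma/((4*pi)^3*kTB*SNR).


G_lin = 10^(37/10) = 5011.872336
R^4 = 46000 * 5011.872336^2 * 0.022^2 * 35.4 / ((4*pi)^3 * 1.38e-23 * 290 * 6000000.0 * 20)
R^4 = 2.07739e19 m^4
R_max = (2.07739e19)^(1/4) = 67511.8 m = 67.5 km

67.5 km


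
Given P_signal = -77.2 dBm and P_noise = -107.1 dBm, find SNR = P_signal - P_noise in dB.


SNR = -77.2 - (-107.1) = 29.9 dB

29.9 dB


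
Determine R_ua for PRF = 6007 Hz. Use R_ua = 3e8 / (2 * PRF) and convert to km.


R_ua = 3e8 / (2 * 6007) = 24970.9 m = 25.0 km

25.0 km


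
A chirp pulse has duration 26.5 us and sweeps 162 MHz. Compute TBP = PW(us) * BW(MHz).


TBP = 26.5 * 162 = 4293.0

4293.0


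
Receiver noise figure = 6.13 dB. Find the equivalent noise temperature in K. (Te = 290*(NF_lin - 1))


NF_lin = 10^(6.13/10) = 4.102041
Te = 290 * (4.102041 - 1) = 899.6 K

899.6 K


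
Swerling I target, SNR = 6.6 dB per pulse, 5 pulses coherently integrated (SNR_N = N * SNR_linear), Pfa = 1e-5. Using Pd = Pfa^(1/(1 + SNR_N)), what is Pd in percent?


SNR_lin = 10^(6.6/10) = 4.57088
SNR_N = 5 * 4.57088 = 22.8544
1/(1 + SNR_N) = 1/23.8544 = 0.041921
Pd = (1e-5)^0.041921 = 0.61716
Pd = 61.7%

61.7%


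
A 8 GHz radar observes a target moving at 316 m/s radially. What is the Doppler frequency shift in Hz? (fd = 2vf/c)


fd = 2 * 316 * 8000000000.0 / 3e8 = 16853.3 Hz

16853.3 Hz


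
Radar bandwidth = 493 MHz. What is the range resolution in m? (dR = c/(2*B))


dR = 3e8 / (2 * 493000000.0) = 0.3 m

0.3 m


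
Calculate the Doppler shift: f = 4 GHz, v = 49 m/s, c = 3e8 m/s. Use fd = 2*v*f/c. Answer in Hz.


fd = 2 * 49 * 4000000000.0 / 3e8 = 1306.7 Hz

1306.7 Hz


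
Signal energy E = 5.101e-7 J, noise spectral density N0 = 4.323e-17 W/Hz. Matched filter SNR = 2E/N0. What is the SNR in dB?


SNR_lin = 2 * 5.101e-7 / 4.323e-17 = 2.36e10
SNR_dB = 10*log10(2.36e10) = 103.7 dB

103.7 dB


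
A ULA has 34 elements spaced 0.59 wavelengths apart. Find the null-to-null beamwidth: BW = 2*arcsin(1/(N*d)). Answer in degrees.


1/(N*d) = 1/(34*0.59) = 0.04985
BW = 2*arcsin(0.04985) = 5.7 degrees

5.7 degrees


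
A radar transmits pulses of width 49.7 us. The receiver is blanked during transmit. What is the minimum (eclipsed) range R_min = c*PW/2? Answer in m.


R_min = 3e8 * 49.7e-6 / 2 = 7455.0 m

7455.0 m


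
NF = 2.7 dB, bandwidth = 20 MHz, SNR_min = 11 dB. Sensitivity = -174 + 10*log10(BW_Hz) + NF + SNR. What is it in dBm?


10*log10(20000000.0) = 73.01
S = -174 + 73.01 + 2.7 + 11 = -87.3 dBm

-87.3 dBm


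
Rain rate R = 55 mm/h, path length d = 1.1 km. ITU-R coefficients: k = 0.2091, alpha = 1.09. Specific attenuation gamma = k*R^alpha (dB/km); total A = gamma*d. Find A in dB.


gamma = 0.2091 * 55^1.09 = 16.494888 dB/km
A = 16.494888 * 1.1 = 18.14 dB

18.14 dB


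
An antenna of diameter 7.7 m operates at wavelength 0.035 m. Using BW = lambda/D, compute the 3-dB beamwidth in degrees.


BW_rad = 0.035 / 7.7 = 0.004545
BW_deg = 0.26 degrees

0.26 degrees


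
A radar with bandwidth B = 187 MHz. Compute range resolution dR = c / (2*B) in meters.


dR = 3e8 / (2 * 187000000.0) = 0.8 m

0.8 m


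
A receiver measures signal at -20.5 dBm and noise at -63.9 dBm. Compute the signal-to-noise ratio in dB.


SNR = -20.5 - (-63.9) = 43.4 dB

43.4 dB


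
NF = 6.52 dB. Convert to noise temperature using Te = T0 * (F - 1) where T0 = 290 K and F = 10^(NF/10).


NF_lin = 10^(6.52/10) = 4.487454
Te = 290 * (4.487454 - 1) = 1011.4 K

1011.4 K


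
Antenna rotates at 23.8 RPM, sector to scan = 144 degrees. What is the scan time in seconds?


t = 144 / (23.8 * 360) * 60 = 1.01 s

1.01 s


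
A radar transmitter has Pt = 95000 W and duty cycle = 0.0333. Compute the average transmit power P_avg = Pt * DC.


P_avg = 95000 * 0.0333 = 3163.5 W

3163.5 W


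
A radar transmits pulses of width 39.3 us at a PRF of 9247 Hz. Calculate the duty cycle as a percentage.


DC = 39.3e-6 * 9247 * 100 = 36.34%

36.34%


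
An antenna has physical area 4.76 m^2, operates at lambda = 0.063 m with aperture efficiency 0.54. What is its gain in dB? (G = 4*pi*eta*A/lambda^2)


G_linear = 4*pi*0.54*4.76/0.063^2 = 8138.22
G_dB = 10*log10(8138.22) = 39.1 dB

39.1 dB


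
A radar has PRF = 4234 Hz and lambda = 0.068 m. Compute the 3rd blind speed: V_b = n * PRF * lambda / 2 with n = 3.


V_blind = 3 * 4234 * 0.068 / 2 = 431.9 m/s

431.9 m/s


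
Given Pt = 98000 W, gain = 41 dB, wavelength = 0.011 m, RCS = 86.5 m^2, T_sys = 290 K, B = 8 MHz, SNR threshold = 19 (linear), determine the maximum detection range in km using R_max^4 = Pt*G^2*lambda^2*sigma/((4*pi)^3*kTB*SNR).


G_lin = 10^(41/10) = 12589.254118
R^4 = 98000 * 12589.254118^2 * 0.011^2 * 86.5 / ((4*pi)^3 * 1.38e-23 * 290 * 8000000.0 * 19)
R^4 = 1.34672e20 m^4
R_max = (1.34672e20)^(1/4) = 107725.7 m = 107.7 km

107.7 km


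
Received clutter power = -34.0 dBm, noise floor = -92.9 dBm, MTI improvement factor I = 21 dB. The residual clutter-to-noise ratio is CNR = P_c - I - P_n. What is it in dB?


CNR = -34.0 - 21 - (-92.9) = 37.9 dB

37.9 dB


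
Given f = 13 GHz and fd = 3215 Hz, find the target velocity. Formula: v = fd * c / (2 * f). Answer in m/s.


v = 3215 * 3e8 / (2 * 13000000000.0) = 37.1 m/s

37.1 m/s


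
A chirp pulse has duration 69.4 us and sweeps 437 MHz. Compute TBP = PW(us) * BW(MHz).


TBP = 69.4 * 437 = 30327.8

30327.8


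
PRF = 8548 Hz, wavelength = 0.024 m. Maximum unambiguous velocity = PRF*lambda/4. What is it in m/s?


V_ua = 8548 * 0.024 / 4 = 51.3 m/s

51.3 m/s


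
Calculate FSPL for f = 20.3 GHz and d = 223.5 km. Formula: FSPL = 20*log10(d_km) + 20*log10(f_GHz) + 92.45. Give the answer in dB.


20*log10(223.5) = 46.99
20*log10(20.3) = 26.15
FSPL = 165.6 dB

165.6 dB


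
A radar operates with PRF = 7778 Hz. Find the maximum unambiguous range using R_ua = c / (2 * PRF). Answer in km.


R_ua = 3e8 / (2 * 7778) = 19285.2 m = 19.3 km

19.3 km


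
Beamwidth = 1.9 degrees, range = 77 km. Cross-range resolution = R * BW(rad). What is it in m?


BW_rad = 0.033161256
CR = 77000 * 0.033161256 = 2553.4 m

2553.4 m


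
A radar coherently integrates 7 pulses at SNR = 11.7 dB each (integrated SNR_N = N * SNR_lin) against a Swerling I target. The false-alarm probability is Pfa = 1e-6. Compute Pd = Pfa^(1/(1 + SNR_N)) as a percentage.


SNR_lin = 10^(11.7/10) = 14.79108
SNR_N = 7 * 14.79108 = 103.53756
1/(1 + SNR_N) = 1/104.53756 = 0.0095659
Pd = (1e-6)^0.0095659 = 0.8762
Pd = 87.6%

87.6%


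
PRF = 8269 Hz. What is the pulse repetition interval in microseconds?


PRI = 1/8269 = 0.0001209336 s = 120.9 us

120.9 us


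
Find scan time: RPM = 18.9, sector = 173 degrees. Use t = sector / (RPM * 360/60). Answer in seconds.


t = 173 / (18.9 * 360) * 60 = 1.53 s

1.53 s


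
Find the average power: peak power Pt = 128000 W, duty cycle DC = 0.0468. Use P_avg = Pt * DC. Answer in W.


P_avg = 128000 * 0.0468 = 5990.4 W

5990.4 W


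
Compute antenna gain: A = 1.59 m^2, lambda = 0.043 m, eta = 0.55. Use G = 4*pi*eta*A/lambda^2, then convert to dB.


G_linear = 4*pi*0.55*1.59/0.043^2 = 5943.37
G_dB = 10*log10(5943.37) = 37.7 dB

37.7 dB


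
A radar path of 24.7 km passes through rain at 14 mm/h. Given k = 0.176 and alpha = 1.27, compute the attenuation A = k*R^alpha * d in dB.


gamma = 0.176 * 14^1.27 = 5.024528 dB/km
A = 5.024528 * 24.7 = 124.11 dB

124.11 dB


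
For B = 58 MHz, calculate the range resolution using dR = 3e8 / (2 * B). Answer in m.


dR = 3e8 / (2 * 58000000.0) = 2.59 m

2.59 m


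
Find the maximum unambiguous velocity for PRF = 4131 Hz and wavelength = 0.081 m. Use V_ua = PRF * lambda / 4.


V_ua = 4131 * 0.081 / 4 = 83.7 m/s

83.7 m/s


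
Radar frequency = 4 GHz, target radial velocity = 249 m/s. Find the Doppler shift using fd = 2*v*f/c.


fd = 2 * 249 * 4000000000.0 / 3e8 = 6640.0 Hz

6640.0 Hz


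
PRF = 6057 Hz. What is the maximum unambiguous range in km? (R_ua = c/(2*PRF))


R_ua = 3e8 / (2 * 6057) = 24764.7 m = 24.8 km

24.8 km


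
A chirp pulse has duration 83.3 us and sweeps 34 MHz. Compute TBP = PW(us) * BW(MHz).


TBP = 83.3 * 34 = 2832.2

2832.2


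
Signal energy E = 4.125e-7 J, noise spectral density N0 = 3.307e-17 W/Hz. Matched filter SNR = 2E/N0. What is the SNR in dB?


SNR_lin = 2 * 4.125e-7 / 3.307e-17 = 2.495e10
SNR_dB = 10*log10(2.495e10) = 104.0 dB

104.0 dB


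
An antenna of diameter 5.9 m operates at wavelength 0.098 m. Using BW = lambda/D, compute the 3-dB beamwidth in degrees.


BW_rad = 0.098 / 5.9 = 0.01661
BW_deg = 0.95 degrees

0.95 degrees


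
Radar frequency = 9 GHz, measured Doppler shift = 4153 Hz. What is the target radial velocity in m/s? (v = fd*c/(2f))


v = 4153 * 3e8 / (2 * 9000000000.0) = 69.2 m/s

69.2 m/s


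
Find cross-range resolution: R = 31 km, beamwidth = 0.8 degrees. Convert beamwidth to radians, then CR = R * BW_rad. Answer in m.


BW_rad = 0.013962634
CR = 31000 * 0.013962634 = 432.8 m

432.8 m


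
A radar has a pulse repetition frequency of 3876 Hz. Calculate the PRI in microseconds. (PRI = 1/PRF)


PRI = 1/3876 = 0.0002579979 s = 258.0 us

258.0 us


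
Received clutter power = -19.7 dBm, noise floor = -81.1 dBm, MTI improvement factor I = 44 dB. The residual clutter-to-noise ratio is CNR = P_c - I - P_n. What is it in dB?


CNR = -19.7 - 44 - (-81.1) = 17.4 dB

17.4 dB


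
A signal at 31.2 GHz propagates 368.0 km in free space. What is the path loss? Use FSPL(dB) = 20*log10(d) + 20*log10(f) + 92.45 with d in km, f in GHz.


20*log10(368.0) = 51.32
20*log10(31.2) = 29.88
FSPL = 173.7 dB

173.7 dB


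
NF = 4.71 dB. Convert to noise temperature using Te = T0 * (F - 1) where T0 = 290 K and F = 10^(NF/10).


NF_lin = 10^(4.71/10) = 2.958012
Te = 290 * (2.958012 - 1) = 567.8 K

567.8 K


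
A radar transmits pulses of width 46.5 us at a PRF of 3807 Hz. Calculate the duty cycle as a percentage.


DC = 46.5e-6 * 3807 * 100 = 17.7%

17.7%


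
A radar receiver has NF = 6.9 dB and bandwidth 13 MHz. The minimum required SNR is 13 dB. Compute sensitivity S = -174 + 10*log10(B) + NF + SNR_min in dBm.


10*log10(13000000.0) = 71.14
S = -174 + 71.14 + 6.9 + 13 = -83.0 dBm

-83.0 dBm


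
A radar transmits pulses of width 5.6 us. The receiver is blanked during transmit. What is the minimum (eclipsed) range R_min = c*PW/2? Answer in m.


R_min = 3e8 * 5.6e-6 / 2 = 840.0 m

840.0 m


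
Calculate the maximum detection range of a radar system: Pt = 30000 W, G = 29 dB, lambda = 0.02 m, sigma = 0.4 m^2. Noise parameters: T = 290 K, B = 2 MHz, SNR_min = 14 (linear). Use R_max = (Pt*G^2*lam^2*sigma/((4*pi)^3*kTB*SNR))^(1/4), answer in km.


G_lin = 10^(29/10) = 794.328235
R^4 = 30000 * 794.328235^2 * 0.02^2 * 0.4 / ((4*pi)^3 * 1.38e-23 * 290 * 2000000.0 * 14)
R^4 = 1.362e16 m^4
R_max = (1.362e16)^(1/4) = 10803.0 m = 10.8 km

10.8 km


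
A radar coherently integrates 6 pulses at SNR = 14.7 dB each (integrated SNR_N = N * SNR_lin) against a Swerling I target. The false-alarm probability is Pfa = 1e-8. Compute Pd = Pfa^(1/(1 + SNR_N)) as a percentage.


SNR_lin = 10^(14.7/10) = 29.51209
SNR_N = 6 * 29.51209 = 177.07254
1/(1 + SNR_N) = 1/178.07254 = 0.0056157
Pd = (1e-8)^0.0056157 = 0.90173
Pd = 90.2%

90.2%


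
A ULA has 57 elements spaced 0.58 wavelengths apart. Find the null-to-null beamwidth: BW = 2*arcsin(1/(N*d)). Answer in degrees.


1/(N*d) = 1/(57*0.58) = 0.030248
BW = 2*arcsin(0.030248) = 3.5 degrees

3.5 degrees


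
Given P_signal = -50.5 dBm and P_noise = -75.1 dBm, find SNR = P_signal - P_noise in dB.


SNR = -50.5 - (-75.1) = 24.6 dB

24.6 dB


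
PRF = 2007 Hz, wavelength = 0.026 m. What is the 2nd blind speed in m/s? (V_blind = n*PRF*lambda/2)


V_blind = 2 * 2007 * 0.026 / 2 = 52.2 m/s

52.2 m/s


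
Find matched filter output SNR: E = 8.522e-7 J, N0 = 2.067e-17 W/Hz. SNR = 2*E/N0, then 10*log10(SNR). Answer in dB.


SNR_lin = 2 * 8.522e-7 / 2.067e-17 = 8.246e10
SNR_dB = 10*log10(8.246e10) = 109.2 dB

109.2 dB


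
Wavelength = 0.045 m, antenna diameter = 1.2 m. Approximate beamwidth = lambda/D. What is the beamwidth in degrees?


BW_rad = 0.045 / 1.2 = 0.0375
BW_deg = 2.15 degrees

2.15 degrees


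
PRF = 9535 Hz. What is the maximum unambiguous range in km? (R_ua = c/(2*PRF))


R_ua = 3e8 / (2 * 9535) = 15731.5 m = 15.7 km

15.7 km


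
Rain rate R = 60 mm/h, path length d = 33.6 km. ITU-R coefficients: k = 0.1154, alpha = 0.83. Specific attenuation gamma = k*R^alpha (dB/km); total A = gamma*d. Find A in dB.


gamma = 0.1154 * 60^0.83 = 3.452004 dB/km
A = 3.452004 * 33.6 = 115.99 dB

115.99 dB


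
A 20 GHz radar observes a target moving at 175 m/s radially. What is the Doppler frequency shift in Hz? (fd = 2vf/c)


fd = 2 * 175 * 20000000000.0 / 3e8 = 23333.3 Hz

23333.3 Hz


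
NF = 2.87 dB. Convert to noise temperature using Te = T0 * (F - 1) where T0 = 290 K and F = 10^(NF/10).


NF_lin = 10^(2.87/10) = 1.936422
Te = 290 * (1.936422 - 1) = 271.6 K

271.6 K


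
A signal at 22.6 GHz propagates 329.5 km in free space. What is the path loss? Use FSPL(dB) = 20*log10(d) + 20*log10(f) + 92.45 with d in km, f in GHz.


20*log10(329.5) = 50.36
20*log10(22.6) = 27.08
FSPL = 169.9 dB

169.9 dB


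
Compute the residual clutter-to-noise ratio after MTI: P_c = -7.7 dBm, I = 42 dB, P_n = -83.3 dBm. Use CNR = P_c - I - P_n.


CNR = -7.7 - 42 - (-83.3) = 33.6 dB

33.6 dB


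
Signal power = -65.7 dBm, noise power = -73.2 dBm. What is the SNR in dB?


SNR = -65.7 - (-73.2) = 7.5 dB

7.5 dB


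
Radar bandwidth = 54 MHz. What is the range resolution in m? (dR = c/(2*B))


dR = 3e8 / (2 * 54000000.0) = 2.78 m

2.78 m


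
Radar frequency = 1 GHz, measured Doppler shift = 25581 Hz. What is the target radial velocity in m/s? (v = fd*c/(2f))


v = 25581 * 3e8 / (2 * 1000000000.0) = 3837.2 m/s

3837.2 m/s


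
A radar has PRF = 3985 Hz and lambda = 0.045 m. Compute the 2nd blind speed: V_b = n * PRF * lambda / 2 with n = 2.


V_blind = 2 * 3985 * 0.045 / 2 = 179.3 m/s

179.3 m/s


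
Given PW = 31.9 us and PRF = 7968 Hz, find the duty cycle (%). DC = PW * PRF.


DC = 31.9e-6 * 7968 * 100 = 25.42%

25.42%


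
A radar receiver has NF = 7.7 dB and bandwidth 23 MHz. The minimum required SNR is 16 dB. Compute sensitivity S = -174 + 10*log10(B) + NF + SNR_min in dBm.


10*log10(23000000.0) = 73.62
S = -174 + 73.62 + 7.7 + 16 = -76.7 dBm

-76.7 dBm


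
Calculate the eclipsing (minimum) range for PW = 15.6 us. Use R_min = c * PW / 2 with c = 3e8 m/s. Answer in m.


R_min = 3e8 * 15.6e-6 / 2 = 2340.0 m

2340.0 m


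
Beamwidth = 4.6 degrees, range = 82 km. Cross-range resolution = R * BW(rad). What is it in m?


BW_rad = 0.080285146
CR = 82000 * 0.080285146 = 6583.4 m

6583.4 m


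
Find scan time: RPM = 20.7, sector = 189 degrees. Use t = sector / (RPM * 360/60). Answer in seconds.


t = 189 / (20.7 * 360) * 60 = 1.52 s

1.52 s


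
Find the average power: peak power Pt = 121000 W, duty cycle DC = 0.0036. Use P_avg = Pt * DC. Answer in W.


P_avg = 121000 * 0.0036 = 435.6 W

435.6 W


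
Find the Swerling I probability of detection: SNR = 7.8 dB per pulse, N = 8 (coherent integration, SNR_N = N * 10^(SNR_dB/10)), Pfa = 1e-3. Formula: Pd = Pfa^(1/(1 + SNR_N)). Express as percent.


SNR_lin = 10^(7.8/10) = 6.0256
SNR_N = 8 * 6.0256 = 48.2048
1/(1 + SNR_N) = 1/49.2048 = 0.0203232
Pd = (1e-3)^0.0203232 = 0.86902
Pd = 86.9%

86.9%


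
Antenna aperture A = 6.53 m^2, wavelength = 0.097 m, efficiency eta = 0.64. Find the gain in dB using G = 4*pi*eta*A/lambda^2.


G_linear = 4*pi*0.64*6.53/0.097^2 = 5581.61
G_dB = 10*log10(5581.61) = 37.5 dB

37.5 dB


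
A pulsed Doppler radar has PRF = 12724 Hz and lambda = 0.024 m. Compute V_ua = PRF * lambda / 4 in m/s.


V_ua = 12724 * 0.024 / 4 = 76.3 m/s

76.3 m/s


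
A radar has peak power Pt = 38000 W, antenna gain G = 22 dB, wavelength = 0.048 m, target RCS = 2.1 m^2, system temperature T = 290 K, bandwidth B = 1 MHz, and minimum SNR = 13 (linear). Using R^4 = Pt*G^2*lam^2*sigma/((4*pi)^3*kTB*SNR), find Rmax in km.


G_lin = 10^(22/10) = 158.489319
R^4 = 38000 * 158.489319^2 * 0.048^2 * 2.1 / ((4*pi)^3 * 1.38e-23 * 290 * 1000000.0 * 13)
R^4 = 4.47338e16 m^4
R_max = (4.47338e16)^(1/4) = 14543.2 m = 14.5 km

14.5 km


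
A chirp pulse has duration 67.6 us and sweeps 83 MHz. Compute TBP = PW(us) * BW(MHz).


TBP = 67.6 * 83 = 5610.8

5610.8


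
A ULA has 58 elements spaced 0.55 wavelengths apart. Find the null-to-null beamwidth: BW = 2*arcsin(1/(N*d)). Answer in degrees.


1/(N*d) = 1/(58*0.55) = 0.031348
BW = 2*arcsin(0.031348) = 3.6 degrees

3.6 degrees


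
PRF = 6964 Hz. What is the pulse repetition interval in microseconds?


PRI = 1/6964 = 0.0001435956 s = 143.6 us

143.6 us


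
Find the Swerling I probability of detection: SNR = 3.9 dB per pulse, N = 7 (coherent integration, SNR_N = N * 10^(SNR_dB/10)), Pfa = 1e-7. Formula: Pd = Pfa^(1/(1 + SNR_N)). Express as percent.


SNR_lin = 10^(3.9/10) = 2.45471
SNR_N = 7 * 2.45471 = 17.18297
1/(1 + SNR_N) = 1/18.18297 = 0.0549965
Pd = (1e-7)^0.0549965 = 0.41212
Pd = 41.2%

41.2%


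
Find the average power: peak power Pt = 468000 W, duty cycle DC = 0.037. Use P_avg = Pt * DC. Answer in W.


P_avg = 468000 * 0.037 = 17316.0 W

17316.0 W


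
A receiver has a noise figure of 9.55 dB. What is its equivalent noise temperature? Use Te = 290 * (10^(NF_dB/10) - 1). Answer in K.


NF_lin = 10^(9.55/10) = 9.015711
Te = 290 * (9.015711 - 1) = 2324.6 K

2324.6 K


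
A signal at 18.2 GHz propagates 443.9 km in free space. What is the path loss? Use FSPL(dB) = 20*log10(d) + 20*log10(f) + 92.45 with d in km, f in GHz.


20*log10(443.9) = 52.95
20*log10(18.2) = 25.2
FSPL = 170.6 dB

170.6 dB


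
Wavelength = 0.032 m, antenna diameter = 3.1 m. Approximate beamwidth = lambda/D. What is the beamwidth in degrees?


BW_rad = 0.032 / 3.1 = 0.010323
BW_deg = 0.59 degrees

0.59 degrees


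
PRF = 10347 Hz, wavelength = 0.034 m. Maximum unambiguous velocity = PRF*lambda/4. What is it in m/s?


V_ua = 10347 * 0.034 / 4 = 87.9 m/s

87.9 m/s


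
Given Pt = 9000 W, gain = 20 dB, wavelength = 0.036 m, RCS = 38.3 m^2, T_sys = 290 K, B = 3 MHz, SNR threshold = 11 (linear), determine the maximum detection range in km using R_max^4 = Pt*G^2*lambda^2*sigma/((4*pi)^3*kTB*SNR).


G_lin = 10^(20/10) = 100.0
R^4 = 9000 * 100.0^2 * 0.036^2 * 38.3 / ((4*pi)^3 * 1.38e-23 * 290 * 3000000.0 * 11)
R^4 = 1.70461e16 m^4
R_max = (1.70461e16)^(1/4) = 11426.3 m = 11.4 km

11.4 km


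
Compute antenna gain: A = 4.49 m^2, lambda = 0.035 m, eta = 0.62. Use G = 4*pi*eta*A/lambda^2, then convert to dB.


G_linear = 4*pi*0.62*4.49/0.035^2 = 28556.95
G_dB = 10*log10(28556.95) = 44.6 dB

44.6 dB


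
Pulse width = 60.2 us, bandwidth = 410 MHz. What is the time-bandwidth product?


TBP = 60.2 * 410 = 24682.0

24682.0


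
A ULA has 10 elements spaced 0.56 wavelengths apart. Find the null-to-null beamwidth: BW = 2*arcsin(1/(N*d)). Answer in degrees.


1/(N*d) = 1/(10*0.56) = 0.178571
BW = 2*arcsin(0.178571) = 20.6 degrees

20.6 degrees


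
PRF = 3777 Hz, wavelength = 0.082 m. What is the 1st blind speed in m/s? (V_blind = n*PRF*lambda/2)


V_blind = 1 * 3777 * 0.082 / 2 = 154.9 m/s

154.9 m/s


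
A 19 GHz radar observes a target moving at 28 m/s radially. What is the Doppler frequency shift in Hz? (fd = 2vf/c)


fd = 2 * 28 * 19000000000.0 / 3e8 = 3546.7 Hz

3546.7 Hz


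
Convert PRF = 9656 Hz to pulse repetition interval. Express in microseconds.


PRI = 1/9656 = 0.0001035626 s = 103.6 us

103.6 us


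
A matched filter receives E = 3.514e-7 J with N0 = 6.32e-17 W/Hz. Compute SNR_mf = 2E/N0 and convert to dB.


SNR_lin = 2 * 3.514e-7 / 6.32e-17 = 1.112e10
SNR_dB = 10*log10(1.112e10) = 100.5 dB

100.5 dB


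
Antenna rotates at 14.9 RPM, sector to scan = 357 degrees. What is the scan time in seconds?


t = 357 / (14.9 * 360) * 60 = 3.99 s

3.99 s


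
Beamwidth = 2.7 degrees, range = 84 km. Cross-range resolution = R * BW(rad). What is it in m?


BW_rad = 0.04712389
CR = 84000 * 0.04712389 = 3958.4 m

3958.4 m


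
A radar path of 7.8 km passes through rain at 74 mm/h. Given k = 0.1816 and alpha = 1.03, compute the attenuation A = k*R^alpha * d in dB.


gamma = 0.1816 * 74^1.03 = 15.2906 dB/km
A = 15.2906 * 7.8 = 119.27 dB

119.27 dB


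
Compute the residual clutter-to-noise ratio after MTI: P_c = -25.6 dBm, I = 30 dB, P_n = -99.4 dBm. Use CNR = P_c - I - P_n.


CNR = -25.6 - 30 - (-99.4) = 43.8 dB

43.8 dB


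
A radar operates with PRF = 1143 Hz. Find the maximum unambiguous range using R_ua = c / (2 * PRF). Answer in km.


R_ua = 3e8 / (2 * 1143) = 131233.6 m = 131.2 km

131.2 km


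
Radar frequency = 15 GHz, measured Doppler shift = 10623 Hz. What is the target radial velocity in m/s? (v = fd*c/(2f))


v = 10623 * 3e8 / (2 * 15000000000.0) = 106.2 m/s

106.2 m/s


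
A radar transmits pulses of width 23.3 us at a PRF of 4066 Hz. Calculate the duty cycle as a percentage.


DC = 23.3e-6 * 4066 * 100 = 9.47%

9.47%


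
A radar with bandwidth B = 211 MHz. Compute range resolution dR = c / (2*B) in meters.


dR = 3e8 / (2 * 211000000.0) = 0.71 m

0.71 m


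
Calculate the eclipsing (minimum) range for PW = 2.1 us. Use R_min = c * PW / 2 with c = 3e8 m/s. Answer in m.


R_min = 3e8 * 2.1e-6 / 2 = 315.0 m

315.0 m


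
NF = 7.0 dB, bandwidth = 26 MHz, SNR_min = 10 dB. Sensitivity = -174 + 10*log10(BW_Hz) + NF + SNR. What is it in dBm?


10*log10(26000000.0) = 74.15
S = -174 + 74.15 + 7.0 + 10 = -82.9 dBm

-82.9 dBm


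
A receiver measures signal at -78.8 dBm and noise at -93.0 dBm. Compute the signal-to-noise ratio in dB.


SNR = -78.8 - (-93.0) = 14.2 dB

14.2 dB


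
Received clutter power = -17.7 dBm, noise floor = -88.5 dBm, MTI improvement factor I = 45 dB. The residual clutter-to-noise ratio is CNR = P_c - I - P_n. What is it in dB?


CNR = -17.7 - 45 - (-88.5) = 25.8 dB

25.8 dB


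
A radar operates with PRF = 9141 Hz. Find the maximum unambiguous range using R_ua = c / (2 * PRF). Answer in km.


R_ua = 3e8 / (2 * 9141) = 16409.6 m = 16.4 km

16.4 km


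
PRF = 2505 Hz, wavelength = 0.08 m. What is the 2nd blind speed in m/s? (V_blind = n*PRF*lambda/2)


V_blind = 2 * 2505 * 0.08 / 2 = 200.4 m/s

200.4 m/s


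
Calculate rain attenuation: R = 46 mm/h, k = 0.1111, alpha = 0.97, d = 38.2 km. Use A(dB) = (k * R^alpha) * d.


gamma = 0.1111 * 46^0.97 = 4.556057 dB/km
A = 4.556057 * 38.2 = 174.04 dB

174.04 dB


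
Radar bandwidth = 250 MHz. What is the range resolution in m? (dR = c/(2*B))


dR = 3e8 / (2 * 250000000.0) = 0.6 m

0.6 m


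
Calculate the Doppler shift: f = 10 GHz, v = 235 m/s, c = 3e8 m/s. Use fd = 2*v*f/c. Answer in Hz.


fd = 2 * 235 * 10000000000.0 / 3e8 = 15666.7 Hz

15666.7 Hz


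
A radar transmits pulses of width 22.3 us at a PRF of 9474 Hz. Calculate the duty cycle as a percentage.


DC = 22.3e-6 * 9474 * 100 = 21.13%

21.13%


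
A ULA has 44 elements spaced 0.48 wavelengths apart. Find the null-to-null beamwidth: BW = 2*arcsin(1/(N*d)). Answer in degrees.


1/(N*d) = 1/(44*0.48) = 0.047348
BW = 2*arcsin(0.047348) = 5.4 degrees

5.4 degrees


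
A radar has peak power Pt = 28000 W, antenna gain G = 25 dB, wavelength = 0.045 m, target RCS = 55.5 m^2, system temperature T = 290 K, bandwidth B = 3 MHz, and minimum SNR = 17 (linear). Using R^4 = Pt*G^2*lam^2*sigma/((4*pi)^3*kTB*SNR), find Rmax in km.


G_lin = 10^(25/10) = 316.227766
R^4 = 28000 * 316.227766^2 * 0.045^2 * 55.5 / ((4*pi)^3 * 1.38e-23 * 290 * 3000000.0 * 17)
R^4 = 7.76961e17 m^4
R_max = (7.76961e17)^(1/4) = 29689.3 m = 29.7 km

29.7 km


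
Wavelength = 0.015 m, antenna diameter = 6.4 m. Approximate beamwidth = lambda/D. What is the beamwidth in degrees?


BW_rad = 0.015 / 6.4 = 0.002344
BW_deg = 0.13 degrees

0.13 degrees


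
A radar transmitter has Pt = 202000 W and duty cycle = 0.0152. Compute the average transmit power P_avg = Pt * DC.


P_avg = 202000 * 0.0152 = 3070.4 W

3070.4 W


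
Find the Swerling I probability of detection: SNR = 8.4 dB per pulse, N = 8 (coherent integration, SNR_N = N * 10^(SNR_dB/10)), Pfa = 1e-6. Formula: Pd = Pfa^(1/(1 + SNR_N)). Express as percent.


SNR_lin = 10^(8.4/10) = 6.91831
SNR_N = 8 * 6.91831 = 55.34648
1/(1 + SNR_N) = 1/56.34648 = 0.0177473
Pd = (1e-6)^0.0177473 = 0.78256
Pd = 78.3%

78.3%


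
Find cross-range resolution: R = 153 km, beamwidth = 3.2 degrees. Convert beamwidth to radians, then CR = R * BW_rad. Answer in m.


BW_rad = 0.055850536
CR = 153000 * 0.055850536 = 8545.1 m

8545.1 m


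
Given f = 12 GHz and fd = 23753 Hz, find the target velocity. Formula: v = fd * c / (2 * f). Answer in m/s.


v = 23753 * 3e8 / (2 * 12000000000.0) = 296.9 m/s

296.9 m/s


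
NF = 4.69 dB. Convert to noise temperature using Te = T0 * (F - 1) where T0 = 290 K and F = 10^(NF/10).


NF_lin = 10^(4.69/10) = 2.944422
Te = 290 * (2.944422 - 1) = 563.9 K

563.9 K


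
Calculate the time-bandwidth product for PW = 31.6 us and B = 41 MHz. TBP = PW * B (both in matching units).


TBP = 31.6 * 41 = 1295.6

1295.6


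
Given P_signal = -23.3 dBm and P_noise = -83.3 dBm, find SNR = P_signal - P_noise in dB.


SNR = -23.3 - (-83.3) = 60.0 dB

60.0 dB


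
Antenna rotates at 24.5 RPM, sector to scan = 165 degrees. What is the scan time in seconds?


t = 165 / (24.5 * 360) * 60 = 1.12 s

1.12 s


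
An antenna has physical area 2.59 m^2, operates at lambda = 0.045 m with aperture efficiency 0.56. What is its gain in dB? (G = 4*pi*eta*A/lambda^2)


G_linear = 4*pi*0.56*2.59/0.045^2 = 9000.62
G_dB = 10*log10(9000.62) = 39.5 dB

39.5 dB


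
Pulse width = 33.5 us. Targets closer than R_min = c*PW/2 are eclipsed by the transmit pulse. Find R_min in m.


R_min = 3e8 * 33.5e-6 / 2 = 5025.0 m

5025.0 m


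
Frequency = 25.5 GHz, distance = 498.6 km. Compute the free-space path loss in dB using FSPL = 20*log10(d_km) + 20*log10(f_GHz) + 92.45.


20*log10(498.6) = 53.96
20*log10(25.5) = 28.13
FSPL = 174.5 dB

174.5 dB


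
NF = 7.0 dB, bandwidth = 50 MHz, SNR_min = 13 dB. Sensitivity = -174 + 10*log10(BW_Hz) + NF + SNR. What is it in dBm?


10*log10(50000000.0) = 76.99
S = -174 + 76.99 + 7.0 + 13 = -77.0 dBm

-77.0 dBm


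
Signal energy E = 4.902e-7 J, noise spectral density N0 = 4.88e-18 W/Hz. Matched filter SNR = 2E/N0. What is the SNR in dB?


SNR_lin = 2 * 4.902e-7 / 4.88e-18 = 2.009e11
SNR_dB = 10*log10(2.009e11) = 113.0 dB

113.0 dB


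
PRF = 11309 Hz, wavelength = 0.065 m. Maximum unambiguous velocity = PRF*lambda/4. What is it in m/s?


V_ua = 11309 * 0.065 / 4 = 183.8 m/s

183.8 m/s


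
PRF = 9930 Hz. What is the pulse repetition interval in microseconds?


PRI = 1/9930 = 0.0001007049 s = 100.7 us

100.7 us


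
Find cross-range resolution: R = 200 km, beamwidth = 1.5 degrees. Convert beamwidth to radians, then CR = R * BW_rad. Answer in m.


BW_rad = 0.026179939
CR = 200000 * 0.026179939 = 5236.0 m

5236.0 m


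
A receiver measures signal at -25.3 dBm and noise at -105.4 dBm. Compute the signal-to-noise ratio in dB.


SNR = -25.3 - (-105.4) = 80.1 dB

80.1 dB


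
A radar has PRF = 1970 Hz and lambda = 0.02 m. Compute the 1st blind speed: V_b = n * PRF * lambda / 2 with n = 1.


V_blind = 1 * 1970 * 0.02 / 2 = 19.7 m/s

19.7 m/s


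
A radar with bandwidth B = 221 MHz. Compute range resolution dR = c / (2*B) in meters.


dR = 3e8 / (2 * 221000000.0) = 0.68 m

0.68 m


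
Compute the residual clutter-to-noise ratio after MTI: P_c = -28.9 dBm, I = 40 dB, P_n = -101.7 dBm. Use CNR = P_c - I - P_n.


CNR = -28.9 - 40 - (-101.7) = 32.8 dB

32.8 dB


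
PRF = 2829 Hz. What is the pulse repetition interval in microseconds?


PRI = 1/2829 = 0.0003534818 s = 353.5 us

353.5 us


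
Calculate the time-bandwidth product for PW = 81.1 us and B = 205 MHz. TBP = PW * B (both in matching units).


TBP = 81.1 * 205 = 16625.5

16625.5


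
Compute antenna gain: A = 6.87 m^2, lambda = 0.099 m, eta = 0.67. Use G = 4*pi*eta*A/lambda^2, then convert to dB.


G_linear = 4*pi*0.67*6.87/0.099^2 = 5901.62
G_dB = 10*log10(5901.62) = 37.7 dB

37.7 dB


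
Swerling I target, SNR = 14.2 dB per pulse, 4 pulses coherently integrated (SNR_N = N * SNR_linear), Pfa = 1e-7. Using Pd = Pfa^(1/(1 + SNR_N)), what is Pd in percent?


SNR_lin = 10^(14.2/10) = 26.30268
SNR_N = 4 * 26.30268 = 105.21072
1/(1 + SNR_N) = 1/106.21072 = 0.0094152
Pd = (1e-7)^0.0094152 = 0.8592
Pd = 85.9%

85.9%


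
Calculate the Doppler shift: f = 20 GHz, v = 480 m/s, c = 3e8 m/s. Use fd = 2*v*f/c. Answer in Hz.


fd = 2 * 480 * 20000000000.0 / 3e8 = 64000.0 Hz

64000.0 Hz


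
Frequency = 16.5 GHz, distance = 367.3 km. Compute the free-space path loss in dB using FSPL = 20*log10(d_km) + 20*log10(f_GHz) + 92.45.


20*log10(367.3) = 51.3
20*log10(16.5) = 24.35
FSPL = 168.1 dB

168.1 dB


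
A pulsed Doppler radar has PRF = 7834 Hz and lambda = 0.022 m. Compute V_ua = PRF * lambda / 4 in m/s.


V_ua = 7834 * 0.022 / 4 = 43.1 m/s

43.1 m/s


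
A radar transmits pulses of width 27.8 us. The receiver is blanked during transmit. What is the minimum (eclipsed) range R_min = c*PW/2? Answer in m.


R_min = 3e8 * 27.8e-6 / 2 = 4170.0 m

4170.0 m


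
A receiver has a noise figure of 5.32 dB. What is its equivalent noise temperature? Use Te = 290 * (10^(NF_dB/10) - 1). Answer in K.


NF_lin = 10^(5.32/10) = 3.404082
Te = 290 * (3.404082 - 1) = 697.2 K

697.2 K


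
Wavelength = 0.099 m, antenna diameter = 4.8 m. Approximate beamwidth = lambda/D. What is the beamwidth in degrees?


BW_rad = 0.099 / 4.8 = 0.020625
BW_deg = 1.18 degrees

1.18 degrees


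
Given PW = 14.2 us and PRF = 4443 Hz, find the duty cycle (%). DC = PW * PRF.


DC = 14.2e-6 * 4443 * 100 = 6.31%

6.31%


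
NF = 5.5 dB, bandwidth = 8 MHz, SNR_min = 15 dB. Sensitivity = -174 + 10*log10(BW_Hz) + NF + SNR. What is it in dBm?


10*log10(8000000.0) = 69.03
S = -174 + 69.03 + 5.5 + 15 = -84.5 dBm

-84.5 dBm


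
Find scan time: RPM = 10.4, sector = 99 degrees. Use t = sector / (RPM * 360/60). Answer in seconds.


t = 99 / (10.4 * 360) * 60 = 1.59 s

1.59 s


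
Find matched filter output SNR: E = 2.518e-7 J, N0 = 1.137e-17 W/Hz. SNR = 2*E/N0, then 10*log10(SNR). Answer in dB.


SNR_lin = 2 * 2.518e-7 / 1.137e-17 = 4.429e10
SNR_dB = 10*log10(4.429e10) = 106.5 dB

106.5 dB


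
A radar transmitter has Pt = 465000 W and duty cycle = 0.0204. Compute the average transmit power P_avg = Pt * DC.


P_avg = 465000 * 0.0204 = 9486.0 W

9486.0 W


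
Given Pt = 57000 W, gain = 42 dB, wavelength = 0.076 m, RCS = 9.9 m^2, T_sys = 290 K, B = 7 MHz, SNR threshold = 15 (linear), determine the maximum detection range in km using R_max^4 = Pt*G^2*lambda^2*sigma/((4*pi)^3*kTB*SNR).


G_lin = 10^(42/10) = 15848.931925
R^4 = 57000 * 15848.931925^2 * 0.076^2 * 9.9 / ((4*pi)^3 * 1.38e-23 * 290 * 7000000.0 * 15)
R^4 = 9.81841e20 m^4
R_max = (9.81841e20)^(1/4) = 177015.1 m = 177.0 km

177.0 km


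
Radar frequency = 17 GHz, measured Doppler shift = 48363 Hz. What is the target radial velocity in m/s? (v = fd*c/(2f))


v = 48363 * 3e8 / (2 * 17000000000.0) = 426.7 m/s

426.7 m/s


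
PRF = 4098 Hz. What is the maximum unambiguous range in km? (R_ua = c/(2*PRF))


R_ua = 3e8 / (2 * 4098) = 36603.2 m = 36.6 km

36.6 km


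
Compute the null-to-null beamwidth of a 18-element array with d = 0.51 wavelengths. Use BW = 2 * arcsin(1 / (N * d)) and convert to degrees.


1/(N*d) = 1/(18*0.51) = 0.108932
BW = 2*arcsin(0.108932) = 12.5 degrees

12.5 degrees


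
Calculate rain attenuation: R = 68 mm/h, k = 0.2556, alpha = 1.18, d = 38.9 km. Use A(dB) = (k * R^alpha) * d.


gamma = 0.2556 * 68^1.18 = 37.146796 dB/km
A = 37.146796 * 38.9 = 1445.01 dB

1445.01 dB


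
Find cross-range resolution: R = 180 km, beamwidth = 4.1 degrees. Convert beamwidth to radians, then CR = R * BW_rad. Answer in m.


BW_rad = 0.071558499
CR = 180000 * 0.071558499 = 12880.5 m

12880.5 m


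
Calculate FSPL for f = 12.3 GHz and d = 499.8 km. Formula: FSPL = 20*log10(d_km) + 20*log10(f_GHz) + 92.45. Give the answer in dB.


20*log10(499.8) = 53.98
20*log10(12.3) = 21.8
FSPL = 168.2 dB

168.2 dB


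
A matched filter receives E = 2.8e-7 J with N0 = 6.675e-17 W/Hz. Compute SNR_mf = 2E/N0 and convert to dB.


SNR_lin = 2 * 2.8e-7 / 6.675e-17 = 8.39e9
SNR_dB = 10*log10(8.39e9) = 99.2 dB

99.2 dB


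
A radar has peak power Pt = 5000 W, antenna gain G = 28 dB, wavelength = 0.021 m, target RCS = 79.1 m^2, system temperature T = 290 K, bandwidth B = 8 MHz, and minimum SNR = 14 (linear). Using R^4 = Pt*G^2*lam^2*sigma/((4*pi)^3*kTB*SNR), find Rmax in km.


G_lin = 10^(28/10) = 630.957344
R^4 = 5000 * 630.957344^2 * 0.021^2 * 79.1 / ((4*pi)^3 * 1.38e-23 * 290 * 8000000.0 * 14)
R^4 = 7.80657e16 m^4
R_max = (7.80657e16)^(1/4) = 16715.3 m = 16.7 km

16.7 km


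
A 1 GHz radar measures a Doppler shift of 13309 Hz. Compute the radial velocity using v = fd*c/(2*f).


v = 13309 * 3e8 / (2 * 1000000000.0) = 1996.4 m/s

1996.4 m/s


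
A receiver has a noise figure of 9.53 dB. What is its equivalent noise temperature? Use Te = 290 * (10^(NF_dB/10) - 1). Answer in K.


NF_lin = 10^(9.53/10) = 8.974288
Te = 290 * (8.974288 - 1) = 2312.5 K

2312.5 K


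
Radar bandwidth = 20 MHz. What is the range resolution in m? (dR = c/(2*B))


dR = 3e8 / (2 * 20000000.0) = 7.5 m

7.5 m


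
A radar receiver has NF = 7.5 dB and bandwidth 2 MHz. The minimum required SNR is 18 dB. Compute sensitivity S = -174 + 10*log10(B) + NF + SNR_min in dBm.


10*log10(2000000.0) = 63.01
S = -174 + 63.01 + 7.5 + 18 = -85.5 dBm

-85.5 dBm


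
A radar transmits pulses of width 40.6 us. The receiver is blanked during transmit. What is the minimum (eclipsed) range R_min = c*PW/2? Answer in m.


R_min = 3e8 * 40.6e-6 / 2 = 6090.0 m

6090.0 m


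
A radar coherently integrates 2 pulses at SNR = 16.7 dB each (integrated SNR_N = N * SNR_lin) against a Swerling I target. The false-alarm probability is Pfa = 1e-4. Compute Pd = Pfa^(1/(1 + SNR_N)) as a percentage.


SNR_lin = 10^(16.7/10) = 46.77351
SNR_N = 2 * 46.77351 = 93.54702
1/(1 + SNR_N) = 1/94.54702 = 0.0105767
Pd = (1e-4)^0.0105767 = 0.90718
Pd = 90.7%

90.7%


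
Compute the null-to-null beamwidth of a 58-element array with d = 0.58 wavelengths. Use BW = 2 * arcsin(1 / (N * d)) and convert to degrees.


1/(N*d) = 1/(58*0.58) = 0.029727
BW = 2*arcsin(0.029727) = 3.4 degrees

3.4 degrees


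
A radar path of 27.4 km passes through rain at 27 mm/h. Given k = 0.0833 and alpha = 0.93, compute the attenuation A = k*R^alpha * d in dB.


gamma = 0.0833 * 27^0.93 = 1.78572 dB/km
A = 1.78572 * 27.4 = 48.93 dB

48.93 dB


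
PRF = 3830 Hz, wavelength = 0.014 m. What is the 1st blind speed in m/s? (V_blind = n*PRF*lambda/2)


V_blind = 1 * 3830 * 0.014 / 2 = 26.8 m/s

26.8 m/s


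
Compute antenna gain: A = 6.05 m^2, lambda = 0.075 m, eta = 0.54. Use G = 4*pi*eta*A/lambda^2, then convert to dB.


G_linear = 4*pi*0.54*6.05/0.075^2 = 7298.55
G_dB = 10*log10(7298.55) = 38.6 dB

38.6 dB
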